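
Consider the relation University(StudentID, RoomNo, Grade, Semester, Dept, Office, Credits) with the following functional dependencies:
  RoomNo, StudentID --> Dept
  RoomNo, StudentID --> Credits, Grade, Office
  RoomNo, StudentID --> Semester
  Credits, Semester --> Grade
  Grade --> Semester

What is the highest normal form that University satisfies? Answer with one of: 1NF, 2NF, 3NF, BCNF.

Candidate key: {RoomNo, StudentID}. Prime attributes: {RoomNo, StudentID}.
Credits, Semester --> Grade breaks BCNF: {Credits, Semester}⁺ = {Credits, Grade, Semester}, so {Credits, Semester} is not a superkey.
Because {Grade} is non-prime and the left side of Credits, Semester --> Grade is not a superkey, the relation is not in 3NF.
No non-prime attribute depends on a proper subset of any candidate key, so 2NF holds.

2NF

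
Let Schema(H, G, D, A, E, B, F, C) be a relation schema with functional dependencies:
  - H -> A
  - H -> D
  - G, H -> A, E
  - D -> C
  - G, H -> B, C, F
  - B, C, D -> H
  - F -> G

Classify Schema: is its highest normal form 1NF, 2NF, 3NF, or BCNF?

1NF

Candidate keys: {B, D, F}, {B, D, G}, {F, H}, {G, H}. Prime attributes: {B, D, F, G, H}.
H -> A: {H}⁺ = {A, C, D, H}, which is not all of the attributes, so the left side is not a superkey — BCNF is violated.
H -> A has non-prime {A} on the right and a non-superkey on the left, so 3NF fails.
{H} is a proper subset of the key {F, H}, and {H}⁺ contains the non-prime attributes {A, C} — a partial dependency, so 2NF is violated.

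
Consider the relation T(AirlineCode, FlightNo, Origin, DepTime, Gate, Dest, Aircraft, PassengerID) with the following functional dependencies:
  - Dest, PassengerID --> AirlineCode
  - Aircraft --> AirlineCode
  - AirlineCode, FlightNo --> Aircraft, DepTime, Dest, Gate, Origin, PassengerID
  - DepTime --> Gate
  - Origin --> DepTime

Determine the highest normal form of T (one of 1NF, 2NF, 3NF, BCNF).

2NF

Candidate keys: {Aircraft, FlightNo}, {AirlineCode, FlightNo}, {Dest, FlightNo, PassengerID}. Prime attributes: {Aircraft, AirlineCode, Dest, FlightNo, PassengerID}.
Dest, PassengerID --> AirlineCode breaks BCNF: {Dest, PassengerID}⁺ = {AirlineCode, Dest, PassengerID}, so {Dest, PassengerID} is not a superkey.
DepTime --> Gate has non-prime {Gate} on the right and a non-superkey on the left, so 3NF fails.
No proper subset of a key has a non-prime attribute in its closure, so there is no partial dependency; 2NF holds.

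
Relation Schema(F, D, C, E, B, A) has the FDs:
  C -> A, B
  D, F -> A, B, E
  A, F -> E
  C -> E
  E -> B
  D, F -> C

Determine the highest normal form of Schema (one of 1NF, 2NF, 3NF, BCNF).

2NF

Candidate key: {D, F}. Prime attributes: {D, F}.
For C -> A, B we have {C}⁺ = {A, B, C, E}; {C} is not a superkey, so BCNF fails.
C -> A, B has non-prime {A, B} on the right and a non-superkey on the left, so 3NF fails.
No non-prime attribute depends on a proper subset of any candidate key, so 2NF holds.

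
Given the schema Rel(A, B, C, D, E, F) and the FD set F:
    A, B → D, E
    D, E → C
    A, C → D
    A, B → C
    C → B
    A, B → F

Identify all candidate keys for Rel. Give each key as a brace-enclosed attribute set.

{A, B}, {A, C}, {A, D, E}

{A} never appears on the right of any FD, so every key must include it.
{A, B}⁺ = {A, B, C, D, E, F} — all of the relation — so {A, B} is a candidate key.
{A, C}⁺ = {A, B, C, D, E, F} — all of the relation — so {A, C} is a candidate key.
{A, D, E}⁺ = {A, B, C, D, E, F} — all of the relation — so {A, D, E} is a candidate key.
These are minimal and exhaustive — every other superkey contains one of them.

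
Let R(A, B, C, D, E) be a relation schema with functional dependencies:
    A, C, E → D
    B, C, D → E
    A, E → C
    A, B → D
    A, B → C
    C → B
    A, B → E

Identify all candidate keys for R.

{A} never appears on the right of any FD, so every key must include it.
{A, B}⁺ = {A, B, C, D, E}, which is every attribute, so {A, B} is a candidate key.
{A, C}⁺ = {A, B, C, D, E}, which is every attribute, so {A, C} is a candidate key.
{A, E}⁺ = {A, B, C, D, E}, which is every attribute, so {A, E} is a candidate key.
No proper subset of any of these is a key, and no other minimal superkey exists.

{A, B}, {A, C}, {A, E}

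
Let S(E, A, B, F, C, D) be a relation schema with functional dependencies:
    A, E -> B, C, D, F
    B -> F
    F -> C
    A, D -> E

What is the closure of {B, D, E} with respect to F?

{B, C, D, E, F}

Start with {B, D, E}.
B -> F applies; add {F} → now {B, D, E, F}.
F -> C applies; add {C} → now {B, C, D, E, F}.
No further FD applies.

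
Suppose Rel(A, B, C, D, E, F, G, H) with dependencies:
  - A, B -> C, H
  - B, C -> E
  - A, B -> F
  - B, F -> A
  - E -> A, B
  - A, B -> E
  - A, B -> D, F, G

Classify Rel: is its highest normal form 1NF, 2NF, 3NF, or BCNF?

Candidate keys: {A, B}, {B, C}, {B, F}, {E}. Prime attributes: {A, B, C, E, F}.
The left-hand side of every FD is a superkey, so BCNF is satisfied.

BCNF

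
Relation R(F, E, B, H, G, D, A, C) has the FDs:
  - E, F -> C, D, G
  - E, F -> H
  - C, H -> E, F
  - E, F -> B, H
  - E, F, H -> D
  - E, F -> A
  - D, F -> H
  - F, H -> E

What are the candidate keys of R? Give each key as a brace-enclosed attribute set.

Closure of {C, H} is {A, B, C, D, E, F, G, H}, the whole schema; {C, H} is a candidate key.
Closure of {D, F} is {A, B, C, D, E, F, G, H}, the whole schema; {D, F} is a candidate key.
Closure of {E, F} is {A, B, C, D, E, F, G, H}, the whole schema; {E, F} is a candidate key.
Closure of {F, H} is {A, B, C, D, E, F, G, H}, the whole schema; {F, H} is a candidate key.
No proper subset of any of these is a key, and no other minimal superkey exists.

{C, H}, {D, F}, {E, F}, {F, H}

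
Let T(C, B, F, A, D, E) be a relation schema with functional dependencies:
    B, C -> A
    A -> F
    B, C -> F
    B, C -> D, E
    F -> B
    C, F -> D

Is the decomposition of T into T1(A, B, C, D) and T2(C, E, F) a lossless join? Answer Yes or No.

No

Common attributes: {C}; their closure is {C}.
Neither T1 nor T2 is contained in that closure, so the decomposition is lossy.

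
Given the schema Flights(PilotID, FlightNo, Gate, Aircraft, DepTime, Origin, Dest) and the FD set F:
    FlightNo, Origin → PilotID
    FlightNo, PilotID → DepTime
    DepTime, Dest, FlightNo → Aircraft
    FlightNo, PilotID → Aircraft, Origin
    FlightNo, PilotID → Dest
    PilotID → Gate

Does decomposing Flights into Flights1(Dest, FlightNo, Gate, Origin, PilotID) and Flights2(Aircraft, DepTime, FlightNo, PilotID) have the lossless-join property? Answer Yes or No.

Yes

Common attributes: {FlightNo, PilotID}; their closure is {Aircraft, DepTime, Dest, FlightNo, Gate, Origin, PilotID}.
Flights1 is contained in that closure, so Flights1 ∩ Flights2 → Flights1 holds and the join is lossless.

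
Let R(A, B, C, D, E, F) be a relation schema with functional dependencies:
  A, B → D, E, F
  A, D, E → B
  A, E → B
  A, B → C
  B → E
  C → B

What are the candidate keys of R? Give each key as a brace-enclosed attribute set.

{A, B}, {A, C}, {A, E}

{A} never appears on the right of any FD, so every key must include it.
{A, B} is a candidate key since {A, B}⁺ = {A, B, C, D, E, F} covers every attribute.
{A, C} is a candidate key since {A, C}⁺ = {A, B, C, D, E, F} covers every attribute.
{A, E} is a candidate key since {A, E}⁺ = {A, B, C, D, E, F} covers every attribute.
No proper subset of any of these is a key, and no other minimal superkey exists.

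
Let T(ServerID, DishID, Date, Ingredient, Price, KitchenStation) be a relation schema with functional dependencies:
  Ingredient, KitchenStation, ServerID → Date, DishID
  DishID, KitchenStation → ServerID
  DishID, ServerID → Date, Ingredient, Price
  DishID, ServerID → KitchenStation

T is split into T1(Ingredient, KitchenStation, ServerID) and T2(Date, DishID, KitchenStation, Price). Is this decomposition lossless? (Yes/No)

No

T1 ∩ T2 = {KitchenStation}; its closure under F is {KitchenStation}.
T1 ⊄ {KitchenStation} and T2 ⊄ {KitchenStation}, so the split is lossy.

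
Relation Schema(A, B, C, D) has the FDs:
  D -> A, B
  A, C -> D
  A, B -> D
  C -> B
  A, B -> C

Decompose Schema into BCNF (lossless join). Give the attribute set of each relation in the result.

{A, C, D}; {B, C}

Candidate keys of the original relation: {A, B}, {A, C}, {D}.
{A, B, C, D}: {C} determines {B, C} here but is not a superkey — split on C -> B, giving {B, C} and {A, C, D}.
{B, C} is in BCNF.
{A, C, D} is in BCNF.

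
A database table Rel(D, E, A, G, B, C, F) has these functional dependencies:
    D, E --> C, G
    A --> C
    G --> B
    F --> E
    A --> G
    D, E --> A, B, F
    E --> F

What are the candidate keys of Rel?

No FD produces {D}, so it must be in every candidate key.
{D, E}⁺ = {A, B, C, D, E, F, G}, which is every attribute, so {D, E} is a candidate key.
{D, F}⁺ = {A, B, C, D, E, F, G}, which is every attribute, so {D, F} is a candidate key.
These are minimal and exhaustive — every other superkey contains one of them.

{D, E}, {D, F}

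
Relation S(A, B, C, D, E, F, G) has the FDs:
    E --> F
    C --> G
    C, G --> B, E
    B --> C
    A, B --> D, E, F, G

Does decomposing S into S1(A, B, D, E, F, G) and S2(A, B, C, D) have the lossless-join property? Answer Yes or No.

The shared attributes are {A, B, D} and {A, B, D}⁺ = {A, B, C, D, E, F, G}.
Since S1 ⊆ {A, B, C, D, E, F, G}, the intersection is a superkey of S1; the decomposition is lossless.

Yes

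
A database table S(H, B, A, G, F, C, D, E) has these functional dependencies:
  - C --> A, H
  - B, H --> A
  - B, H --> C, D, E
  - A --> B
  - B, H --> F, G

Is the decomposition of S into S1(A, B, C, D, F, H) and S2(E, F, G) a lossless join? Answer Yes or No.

The shared attributes are {F} and {F}⁺ = {F}.
Neither S1 nor S2 is contained in that closure, so the decomposition is lossy.

No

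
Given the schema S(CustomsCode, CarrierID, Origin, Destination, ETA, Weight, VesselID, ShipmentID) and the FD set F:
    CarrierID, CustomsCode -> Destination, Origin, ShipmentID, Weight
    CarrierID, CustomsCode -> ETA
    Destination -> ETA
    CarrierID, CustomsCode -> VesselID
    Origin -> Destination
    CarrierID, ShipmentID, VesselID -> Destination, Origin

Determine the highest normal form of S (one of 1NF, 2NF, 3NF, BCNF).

2NF

Candidate key: {CarrierID, CustomsCode}. Prime attributes: {CarrierID, CustomsCode}.
Destination -> ETA: {Destination}⁺ = {Destination, ETA}, which is not all of the attributes, so the left side is not a superkey — BCNF is violated.
Destination -> ETA has non-prime {ETA} on the right and a non-superkey on the left, so 3NF fails.
Checking every proper subset of each key, none determines a non-prime attribute — 2NF is satisfied.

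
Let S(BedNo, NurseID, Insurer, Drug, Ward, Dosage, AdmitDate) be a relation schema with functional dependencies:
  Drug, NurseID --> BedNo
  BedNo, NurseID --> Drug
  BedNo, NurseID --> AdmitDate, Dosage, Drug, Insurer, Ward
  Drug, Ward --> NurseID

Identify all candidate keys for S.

{BedNo, NurseID}⁺ = {AdmitDate, BedNo, Dosage, Drug, Insurer, NurseID, Ward} — all of the relation — so {BedNo, NurseID} is a candidate key.
{Drug, NurseID}⁺ = {AdmitDate, BedNo, Dosage, Drug, Insurer, NurseID, Ward} — all of the relation — so {Drug, NurseID} is a candidate key.
{Drug, Ward}⁺ = {AdmitDate, BedNo, Dosage, Drug, Insurer, NurseID, Ward} — all of the relation — so {Drug, Ward} is a candidate key.
Any other superkey properly contains one of these, so there are no further candidate keys.

{BedNo, NurseID}, {Drug, NurseID}, {Drug, Ward}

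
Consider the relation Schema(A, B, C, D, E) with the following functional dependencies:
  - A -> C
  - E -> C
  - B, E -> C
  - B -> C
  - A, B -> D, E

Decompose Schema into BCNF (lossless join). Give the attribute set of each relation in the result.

{A, B, D, E}; {A, C}

Candidate key of the original relation: {A, B}.
{A, B, C, D, E}: {A} determines {A, C} here but is not a superkey — split on A -> C, giving {A, C} and {A, B, D, E}.
{A, C}: every determinant is a superkey — BCNF.
{A, B, D, E}: every determinant is a superkey — BCNF.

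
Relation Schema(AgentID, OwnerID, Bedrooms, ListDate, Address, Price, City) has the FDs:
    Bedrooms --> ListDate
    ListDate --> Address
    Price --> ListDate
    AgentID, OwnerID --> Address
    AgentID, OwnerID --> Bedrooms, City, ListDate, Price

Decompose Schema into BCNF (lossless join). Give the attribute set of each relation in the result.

{Address, ListDate}; {AgentID, Bedrooms, City, OwnerID, Price}; {Bedrooms, ListDate}

Candidate key of the original relation: {AgentID, OwnerID}.
{Address, AgentID, Bedrooms, City, ListDate, OwnerID, Price}: {Bedrooms} determines {Address, Bedrooms, ListDate} here but is not a superkey — split on Bedrooms --> Address, ListDate, giving {Address, Bedrooms, ListDate} and {AgentID, Bedrooms, City, OwnerID, Price}.
{Address, Bedrooms, ListDate}: {ListDate} determines {Address, ListDate} here but is not a superkey — split on ListDate --> Address, giving {Address, ListDate} and {Bedrooms, ListDate}.
{Address, ListDate}: every determinant is a superkey — BCNF.
{Bedrooms, ListDate}: every determinant is a superkey — BCNF.
{AgentID, Bedrooms, City, OwnerID, Price}: every determinant is a superkey — BCNF.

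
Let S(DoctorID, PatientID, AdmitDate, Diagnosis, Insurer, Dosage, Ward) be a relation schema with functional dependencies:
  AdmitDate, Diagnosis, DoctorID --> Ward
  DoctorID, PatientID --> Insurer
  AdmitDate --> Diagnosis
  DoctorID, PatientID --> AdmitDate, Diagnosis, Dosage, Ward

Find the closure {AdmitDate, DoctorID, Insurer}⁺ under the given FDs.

Start with {AdmitDate, DoctorID, Insurer}.
AdmitDate --> Diagnosis applies; add {Diagnosis} → now {AdmitDate, Diagnosis, DoctorID, Insurer}.
AdmitDate, Diagnosis, DoctorID --> Ward applies; add {Ward} → now {AdmitDate, Diagnosis, DoctorID, Insurer, Ward}.
No further FD applies.

{AdmitDate, Diagnosis, DoctorID, Insurer, Ward}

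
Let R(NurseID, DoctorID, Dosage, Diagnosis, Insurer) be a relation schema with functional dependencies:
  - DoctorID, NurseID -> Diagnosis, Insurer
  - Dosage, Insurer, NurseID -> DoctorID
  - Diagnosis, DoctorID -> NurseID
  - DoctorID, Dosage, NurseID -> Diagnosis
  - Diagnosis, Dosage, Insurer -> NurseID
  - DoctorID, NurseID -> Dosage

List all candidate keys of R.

{Diagnosis, DoctorID}, {Diagnosis, Dosage, Insurer}, {DoctorID, NurseID}, {Dosage, Insurer, NurseID}

{Diagnosis, DoctorID}⁺ = {Diagnosis, DoctorID, Dosage, Insurer, NurseID} — all of the relation — so {Diagnosis, DoctorID} is a candidate key.
{DoctorID, NurseID}⁺ = {Diagnosis, DoctorID, Dosage, Insurer, NurseID} — all of the relation — so {DoctorID, NurseID} is a candidate key.
{Diagnosis, Dosage, Insurer}⁺ = {Diagnosis, DoctorID, Dosage, Insurer, NurseID} — all of the relation — so {Diagnosis, Dosage, Insurer} is a candidate key.
{Dosage, Insurer, NurseID}⁺ = {Diagnosis, DoctorID, Dosage, Insurer, NurseID} — all of the relation — so {Dosage, Insurer, NurseID} is a candidate key.
No proper subset of any of these is a key, and no other minimal superkey exists.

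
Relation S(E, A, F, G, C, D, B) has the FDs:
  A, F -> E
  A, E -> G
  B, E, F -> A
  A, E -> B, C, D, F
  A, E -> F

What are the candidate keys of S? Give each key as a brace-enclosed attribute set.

{A, E}, {A, F}, {B, E, F}

Closure of {A, E} is {A, B, C, D, E, F, G}, the whole schema; {A, E} is a candidate key.
Closure of {A, F} is {A, B, C, D, E, F, G}, the whole schema; {A, F} is a candidate key.
Closure of {B, E, F} is {A, B, C, D, E, F, G}, the whole schema; {B, E, F} is a candidate key.
Any other superkey properly contains one of these, so there are no further candidate keys.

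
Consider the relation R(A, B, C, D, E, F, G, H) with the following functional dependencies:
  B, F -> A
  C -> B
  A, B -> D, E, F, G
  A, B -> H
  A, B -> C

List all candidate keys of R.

Closure of {A, B} is {A, B, C, D, E, F, G, H}, the whole schema; {A, B} is a candidate key.
Closure of {A, C} is {A, B, C, D, E, F, G, H}, the whole schema; {A, C} is a candidate key.
Closure of {B, F} is {A, B, C, D, E, F, G, H}, the whole schema; {B, F} is a candidate key.
Closure of {C, F} is {A, B, C, D, E, F, G, H}, the whole schema; {C, F} is a candidate key.
These are minimal and exhaustive — every other superkey contains one of them.

{A, B}, {A, C}, {B, F}, {C, F}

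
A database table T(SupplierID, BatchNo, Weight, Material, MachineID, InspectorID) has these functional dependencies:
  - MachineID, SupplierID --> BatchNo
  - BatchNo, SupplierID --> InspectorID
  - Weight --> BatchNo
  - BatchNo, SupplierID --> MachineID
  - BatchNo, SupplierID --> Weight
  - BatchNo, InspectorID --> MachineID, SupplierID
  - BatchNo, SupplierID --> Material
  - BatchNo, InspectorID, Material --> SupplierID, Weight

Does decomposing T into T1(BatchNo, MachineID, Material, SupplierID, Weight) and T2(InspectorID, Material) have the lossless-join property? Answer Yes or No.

The shared attributes are {Material} and {Material}⁺ = {Material}.
T1 ⊄ {Material} and T2 ⊄ {Material}, so the split is lossy.

No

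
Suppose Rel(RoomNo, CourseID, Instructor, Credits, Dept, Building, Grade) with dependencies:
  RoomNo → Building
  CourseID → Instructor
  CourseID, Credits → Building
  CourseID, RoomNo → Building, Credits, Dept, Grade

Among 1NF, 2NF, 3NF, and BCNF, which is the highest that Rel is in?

Candidate key: {CourseID, RoomNo}. Prime attributes: {CourseID, RoomNo}.
RoomNo → Building breaks BCNF: {RoomNo}⁺ = {Building, RoomNo}, so {RoomNo} is not a superkey.
RoomNo → Building has non-prime {Building} on the right and a non-superkey on the left, so 3NF fails.
The proper key subset {CourseID} of {CourseID, RoomNo} determines non-prime {Instructor}, so the relation is not even in 2NF.

1NF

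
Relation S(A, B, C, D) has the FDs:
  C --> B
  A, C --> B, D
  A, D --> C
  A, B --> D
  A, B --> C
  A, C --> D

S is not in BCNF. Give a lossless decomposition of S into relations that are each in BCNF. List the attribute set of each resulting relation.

{A, C, D}; {B, C}

Candidate keys of the original relation: {A, B}, {A, C}, {A, D}.
Within {A, B, C, D}: {C}⁺ ∩ {A, B, C, D} = {B, C}, not the whole set, so C --> B violates BCNF; decompose into {B, C} and {A, C, D}.
{B, C} has no BCNF violation.
{A, C, D} has no BCNF violation.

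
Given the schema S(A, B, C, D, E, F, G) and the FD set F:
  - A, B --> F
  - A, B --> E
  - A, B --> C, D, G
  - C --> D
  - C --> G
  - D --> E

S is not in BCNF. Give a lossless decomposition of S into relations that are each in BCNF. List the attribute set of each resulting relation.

Candidate key of the original relation: {A, B}.
In {A, B, C, D, E, F, G}, {C} is not a superkey ({C}⁺ restricted to this set is {C, D, E, G}), so split on C --> D, E, G into {C, D, E, G} and {A, B, C, F}.
In {C, D, E, G}, {D} is not a superkey ({D}⁺ restricted to this set is {D, E}), so split on D --> E into {D, E} and {C, D, G}.
{D, E} has no BCNF violation.
{C, D, G} has no BCNF violation.
{A, B, C, F} has no BCNF violation.

{A, B, C, F}; {C, D, G}; {D, E}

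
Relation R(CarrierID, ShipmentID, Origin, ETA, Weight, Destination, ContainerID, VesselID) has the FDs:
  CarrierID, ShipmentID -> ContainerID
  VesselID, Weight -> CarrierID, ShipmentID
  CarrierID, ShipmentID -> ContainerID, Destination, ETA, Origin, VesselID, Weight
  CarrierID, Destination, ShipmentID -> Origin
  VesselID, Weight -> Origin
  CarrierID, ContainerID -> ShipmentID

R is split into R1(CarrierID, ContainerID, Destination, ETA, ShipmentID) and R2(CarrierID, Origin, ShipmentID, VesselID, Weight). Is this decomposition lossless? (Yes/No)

Yes

The shared attributes are {CarrierID, ShipmentID} and {CarrierID, ShipmentID}⁺ = {CarrierID, ContainerID, Destination, ETA, Origin, ShipmentID, VesselID, Weight}.
R1 is contained in that closure, so R1 ∩ R2 -> R1 holds and the join is lossless.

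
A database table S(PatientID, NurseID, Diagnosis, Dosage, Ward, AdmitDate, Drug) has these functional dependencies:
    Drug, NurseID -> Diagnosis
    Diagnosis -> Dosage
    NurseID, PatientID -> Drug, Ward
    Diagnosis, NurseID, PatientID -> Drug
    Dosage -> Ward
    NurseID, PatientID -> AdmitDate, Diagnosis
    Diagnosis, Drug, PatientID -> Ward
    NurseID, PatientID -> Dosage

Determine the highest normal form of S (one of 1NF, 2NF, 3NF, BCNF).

Candidate key: {NurseID, PatientID}. Prime attributes: {NurseID, PatientID}.
Drug, NurseID -> Diagnosis: {Drug, NurseID}⁺ = {Diagnosis, Dosage, Drug, NurseID, Ward}, which is not all of the attributes, so the left side is not a superkey — BCNF is violated.
Drug, NurseID -> Diagnosis determines the non-prime attribute {Diagnosis} from a non-superkey — 3NF is violated.
No non-prime attribute depends on a proper subset of any candidate key, so 2NF holds.

2NF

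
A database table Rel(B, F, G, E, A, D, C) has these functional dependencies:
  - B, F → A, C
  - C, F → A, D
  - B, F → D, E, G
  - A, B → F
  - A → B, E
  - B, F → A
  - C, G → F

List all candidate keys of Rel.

{A}⁺ = {A, B, C, D, E, F, G}, which is every attribute, so {A} is a candidate key.
{B, F}⁺ = {A, B, C, D, E, F, G}, which is every attribute, so {B, F} is a candidate key.
{C, F}⁺ = {A, B, C, D, E, F, G}, which is every attribute, so {C, F} is a candidate key.
{C, G}⁺ = {A, B, C, D, E, F, G}, which is every attribute, so {C, G} is a candidate key.
These are minimal and exhaustive — every other superkey contains one of them.

{A}, {B, F}, {C, F}, {C, G}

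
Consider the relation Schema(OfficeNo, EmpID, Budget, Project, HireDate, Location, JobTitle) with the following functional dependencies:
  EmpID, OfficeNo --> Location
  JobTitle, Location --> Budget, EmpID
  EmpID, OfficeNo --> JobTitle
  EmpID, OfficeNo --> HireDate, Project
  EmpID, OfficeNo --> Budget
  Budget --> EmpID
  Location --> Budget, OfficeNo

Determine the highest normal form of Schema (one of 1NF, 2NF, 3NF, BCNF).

3NF

Candidate keys: {Budget, OfficeNo}, {EmpID, OfficeNo}, {Location}. Prime attributes: {Budget, EmpID, Location, OfficeNo}.
Budget --> EmpID breaks BCNF: {Budget}⁺ = {Budget, EmpID}, so {Budget} is not a superkey.
Since {EmpID} ⊆ prime attributes and every other non-superkey FD also has a prime right side, the schema is in 3NF.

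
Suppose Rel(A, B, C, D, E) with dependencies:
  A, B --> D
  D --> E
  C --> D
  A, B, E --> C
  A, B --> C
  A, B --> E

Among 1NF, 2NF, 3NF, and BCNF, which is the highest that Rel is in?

2NF

Candidate key: {A, B}. Prime attributes: {A, B}.
For D --> E we have {D}⁺ = {D, E}; {D} is not a superkey, so BCNF fails.
Because {E} is non-prime and the left side of D --> E is not a superkey, the relation is not in 3NF.
No non-prime attribute depends on a proper subset of any candidate key, so 2NF holds.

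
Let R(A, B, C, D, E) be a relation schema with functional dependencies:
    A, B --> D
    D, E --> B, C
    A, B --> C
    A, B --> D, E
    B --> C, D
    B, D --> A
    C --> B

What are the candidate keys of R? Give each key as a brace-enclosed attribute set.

{B}, {C}, {D, E}

{B} is a candidate key since {B}⁺ = {A, B, C, D, E} covers every attribute.
{C} is a candidate key since {C}⁺ = {A, B, C, D, E} covers every attribute.
{D, E} is a candidate key since {D, E}⁺ = {A, B, C, D, E} covers every attribute.
Any other superkey properly contains one of these, so there are no further candidate keys.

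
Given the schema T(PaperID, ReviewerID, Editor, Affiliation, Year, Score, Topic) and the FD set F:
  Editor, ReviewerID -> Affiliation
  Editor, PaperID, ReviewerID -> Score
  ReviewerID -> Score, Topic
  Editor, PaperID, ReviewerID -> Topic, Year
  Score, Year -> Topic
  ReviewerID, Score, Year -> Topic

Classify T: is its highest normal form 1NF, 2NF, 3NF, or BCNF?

1NF

Candidate key: {Editor, PaperID, ReviewerID}. Prime attributes: {Editor, PaperID, ReviewerID}.
Editor, ReviewerID -> Affiliation: {Editor, ReviewerID}⁺ = {Affiliation, Editor, ReviewerID, Score, Topic}, which is not all of the attributes, so the left side is not a superkey — BCNF is violated.
Editor, ReviewerID -> Affiliation determines the non-prime attribute {Affiliation} from a non-superkey — 3NF is violated.
The proper key subset {ReviewerID} of {Editor, PaperID, ReviewerID} determines non-prime {Score, Topic}, so the relation is not even in 2NF.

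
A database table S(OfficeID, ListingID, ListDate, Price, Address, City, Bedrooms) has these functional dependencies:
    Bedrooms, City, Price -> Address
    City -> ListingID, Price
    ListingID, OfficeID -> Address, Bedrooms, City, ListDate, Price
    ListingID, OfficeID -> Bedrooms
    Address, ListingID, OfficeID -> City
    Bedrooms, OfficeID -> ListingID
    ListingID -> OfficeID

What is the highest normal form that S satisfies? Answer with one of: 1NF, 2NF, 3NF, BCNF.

Candidate keys: {Bedrooms, OfficeID}, {City}, {ListingID}. Prime attributes: {Bedrooms, City, ListingID, OfficeID}.
The left-hand side of every FD is a superkey, so BCNF is satisfied.

BCNF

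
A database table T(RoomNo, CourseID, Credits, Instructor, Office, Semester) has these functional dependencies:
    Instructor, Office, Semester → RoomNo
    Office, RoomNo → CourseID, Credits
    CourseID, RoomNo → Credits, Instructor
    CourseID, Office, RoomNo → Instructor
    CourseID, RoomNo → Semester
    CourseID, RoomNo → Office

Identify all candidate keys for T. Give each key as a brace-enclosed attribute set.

{CourseID, RoomNo}⁺ = {CourseID, Credits, Instructor, Office, RoomNo, Semester}, which is every attribute, so {CourseID, RoomNo} is a candidate key.
{Office, RoomNo}⁺ = {CourseID, Credits, Instructor, Office, RoomNo, Semester}, which is every attribute, so {Office, RoomNo} is a candidate key.
{Instructor, Office, Semester}⁺ = {CourseID, Credits, Instructor, Office, RoomNo, Semester}, which is every attribute, so {Instructor, Office, Semester} is a candidate key.
No proper subset of any of these is a key, and no other minimal superkey exists.

{CourseID, RoomNo}, {Instructor, Office, Semester}, {Office, RoomNo}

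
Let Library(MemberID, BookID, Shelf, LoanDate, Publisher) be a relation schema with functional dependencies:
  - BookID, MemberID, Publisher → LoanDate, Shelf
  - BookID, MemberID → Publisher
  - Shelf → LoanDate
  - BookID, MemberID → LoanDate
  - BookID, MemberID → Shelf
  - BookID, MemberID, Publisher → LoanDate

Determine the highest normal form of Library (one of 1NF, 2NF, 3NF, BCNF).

2NF

Candidate key: {BookID, MemberID}. Prime attributes: {BookID, MemberID}.
For Shelf → LoanDate we have {Shelf}⁺ = {LoanDate, Shelf}; {Shelf} is not a superkey, so BCNF fails.
Shelf → LoanDate determines the non-prime attribute {LoanDate} from a non-superkey — 3NF is violated.
No proper subset of a key has a non-prime attribute in its closure, so there is no partial dependency; 2NF holds.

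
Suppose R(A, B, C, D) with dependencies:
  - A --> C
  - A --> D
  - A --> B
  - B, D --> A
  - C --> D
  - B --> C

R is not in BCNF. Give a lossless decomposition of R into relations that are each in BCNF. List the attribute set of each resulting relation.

Candidate keys of the original relation: {A}, {B}.
{A, B, C, D}: {C} determines {C, D} here but is not a superkey — split on C --> D, giving {C, D} and {A, B, C}.
{C, D} has no BCNF violation.
{A, B, C} has no BCNF violation.

{A, B, C}; {C, D}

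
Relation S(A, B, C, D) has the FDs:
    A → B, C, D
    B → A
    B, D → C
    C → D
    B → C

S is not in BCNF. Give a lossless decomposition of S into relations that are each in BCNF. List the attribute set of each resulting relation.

{A, B, C}; {C, D}

Candidate keys of the original relation: {A}, {B}.
In {A, B, C, D}, {C} is not a superkey ({C}⁺ restricted to this set is {C, D}), so split on C → D into {C, D} and {A, B, C}.
{C, D} has no BCNF violation.
{A, B, C} has no BCNF violation.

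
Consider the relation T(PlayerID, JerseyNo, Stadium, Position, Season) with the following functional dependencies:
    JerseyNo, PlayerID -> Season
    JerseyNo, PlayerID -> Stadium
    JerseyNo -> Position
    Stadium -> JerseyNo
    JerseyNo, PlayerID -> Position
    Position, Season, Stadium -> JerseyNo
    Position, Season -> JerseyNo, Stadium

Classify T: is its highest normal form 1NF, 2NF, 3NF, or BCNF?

Candidate keys: {JerseyNo, PlayerID}, {PlayerID, Position, Season}, {PlayerID, Stadium}. Prime attributes: {JerseyNo, PlayerID, Position, Season, Stadium}.
JerseyNo -> Position breaks BCNF: {JerseyNo}⁺ = {JerseyNo, Position}, so {JerseyNo} is not a superkey.
But every attribute on its right side ({Position}) is prime, and the same holds for every other non-superkey FD, so 3NF still holds.

3NF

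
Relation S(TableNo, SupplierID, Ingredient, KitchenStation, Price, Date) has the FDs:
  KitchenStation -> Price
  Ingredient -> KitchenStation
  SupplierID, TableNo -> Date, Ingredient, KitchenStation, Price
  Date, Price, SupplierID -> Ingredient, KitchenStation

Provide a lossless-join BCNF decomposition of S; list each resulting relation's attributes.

{Date, Ingredient, SupplierID, TableNo}; {Ingredient, KitchenStation}; {KitchenStation, Price}

Candidate key of the original relation: {SupplierID, TableNo}.
Within {Date, Ingredient, KitchenStation, Price, SupplierID, TableNo}: {KitchenStation}⁺ ∩ {Date, Ingredient, KitchenStation, Price, SupplierID, TableNo} = {KitchenStation, Price}, not the whole set, so KitchenStation -> Price violates BCNF; decompose into {KitchenStation, Price} and {Date, Ingredient, KitchenStation, SupplierID, TableNo}.
{KitchenStation, Price} has no BCNF violation.
Within {Date, Ingredient, KitchenStation, SupplierID, TableNo}: {Ingredient}⁺ ∩ {Date, Ingredient, KitchenStation, SupplierID, TableNo} = {Ingredient, KitchenStation}, not the whole set, so Ingredient -> KitchenStation violates BCNF; decompose into {Ingredient, KitchenStation} and {Date, Ingredient, SupplierID, TableNo}.
{Ingredient, KitchenStation} has no BCNF violation.
{Date, Ingredient, SupplierID, TableNo} has no BCNF violation.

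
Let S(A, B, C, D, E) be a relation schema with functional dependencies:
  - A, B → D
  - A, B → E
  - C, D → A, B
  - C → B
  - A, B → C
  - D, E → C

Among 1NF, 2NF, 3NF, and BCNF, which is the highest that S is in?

3NF

Candidate keys: {A, B}, {A, C}, {C, D}, {D, E}. Prime attributes: {A, B, C, D, E}.
C → B breaks BCNF: {C}⁺ = {B, C}, so {C} is not a superkey.
Since {B} ⊆ prime attributes and every other non-superkey FD also has a prime right side, the schema is in 3NF.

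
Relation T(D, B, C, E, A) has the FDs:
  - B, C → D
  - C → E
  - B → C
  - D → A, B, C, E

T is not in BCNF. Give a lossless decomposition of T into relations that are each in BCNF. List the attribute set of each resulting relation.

{A, B, C, D}; {C, E}

Candidate keys of the original relation: {B}, {D}.
{A, B, C, D, E}: {C} determines {C, E} here but is not a superkey — split on C → E, giving {C, E} and {A, B, C, D}.
{C, E} is in BCNF.
{A, B, C, D} is in BCNF.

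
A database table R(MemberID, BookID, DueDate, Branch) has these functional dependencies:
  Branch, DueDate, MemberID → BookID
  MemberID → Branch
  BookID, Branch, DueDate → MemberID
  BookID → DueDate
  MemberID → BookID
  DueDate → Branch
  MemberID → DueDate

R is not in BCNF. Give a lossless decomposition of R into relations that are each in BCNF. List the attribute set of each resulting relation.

Candidate keys of the original relation: {BookID}, {MemberID}.
Within {BookID, Branch, DueDate, MemberID}: {DueDate}⁺ ∩ {BookID, Branch, DueDate, MemberID} = {Branch, DueDate}, not the whole set, so DueDate → Branch violates BCNF; decompose into {Branch, DueDate} and {BookID, DueDate, MemberID}.
{Branch, DueDate} is in BCNF.
{BookID, DueDate, MemberID} is in BCNF.

{BookID, DueDate, MemberID}; {Branch, DueDate}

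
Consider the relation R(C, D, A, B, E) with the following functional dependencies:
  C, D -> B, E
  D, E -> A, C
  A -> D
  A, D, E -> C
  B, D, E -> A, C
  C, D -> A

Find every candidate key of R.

{A, C}, {A, E}, {C, D}, {D, E}

{A, C} is a candidate key since {A, C}⁺ = {A, B, C, D, E} covers every attribute.
{A, E} is a candidate key since {A, E}⁺ = {A, B, C, D, E} covers every attribute.
{C, D} is a candidate key since {C, D}⁺ = {A, B, C, D, E} covers every attribute.
{D, E} is a candidate key since {D, E}⁺ = {A, B, C, D, E} covers every attribute.
These are minimal and exhaustive — every other superkey contains one of them.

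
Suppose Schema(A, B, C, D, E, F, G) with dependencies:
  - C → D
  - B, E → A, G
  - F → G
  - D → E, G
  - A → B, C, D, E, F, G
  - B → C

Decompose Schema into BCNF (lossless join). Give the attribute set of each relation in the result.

{A, B, C, F}; {C, D}; {D, E, G}

Candidate keys of the original relation: {A}, {B}.
{A, B, C, D, E, F, G}: {C} determines {C, D, E, G} here but is not a superkey — split on C → D, E, G, giving {C, D, E, G} and {A, B, C, F}.
{C, D, E, G}: {D} determines {D, E, G} here but is not a superkey — split on D → E, G, giving {D, E, G} and {C, D}.
{D, E, G}: every determinant is a superkey — BCNF.
{C, D}: every determinant is a superkey — BCNF.
{A, B, C, F}: every determinant is a superkey — BCNF.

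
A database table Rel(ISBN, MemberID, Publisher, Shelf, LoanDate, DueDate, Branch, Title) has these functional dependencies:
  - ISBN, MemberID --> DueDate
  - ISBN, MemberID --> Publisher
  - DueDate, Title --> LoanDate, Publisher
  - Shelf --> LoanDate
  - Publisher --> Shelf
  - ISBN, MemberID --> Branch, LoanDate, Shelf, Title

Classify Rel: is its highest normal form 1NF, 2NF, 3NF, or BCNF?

Candidate key: {ISBN, MemberID}. Prime attributes: {ISBN, MemberID}.
For DueDate, Title --> LoanDate, Publisher we have {DueDate, Title}⁺ = {DueDate, LoanDate, Publisher, Shelf, Title}; {DueDate, Title} is not a superkey, so BCNF fails.
DueDate, Title --> LoanDate, Publisher determines the non-prime attributes {LoanDate, Publisher} from a non-superkey — 3NF is violated.
Checking every proper subset of each key, none determines a non-prime attribute — 2NF is satisfied.

2NF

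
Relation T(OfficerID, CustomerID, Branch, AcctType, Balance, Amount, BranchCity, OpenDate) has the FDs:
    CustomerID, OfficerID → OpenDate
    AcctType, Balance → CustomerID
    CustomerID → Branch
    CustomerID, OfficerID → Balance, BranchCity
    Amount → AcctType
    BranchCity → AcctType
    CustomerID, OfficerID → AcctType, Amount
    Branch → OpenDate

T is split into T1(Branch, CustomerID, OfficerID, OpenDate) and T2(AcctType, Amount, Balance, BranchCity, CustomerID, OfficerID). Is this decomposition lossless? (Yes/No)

Yes

Common attributes: {CustomerID, OfficerID}; their closure is {AcctType, Amount, Balance, Branch, BranchCity, CustomerID, OfficerID, OpenDate}.
Since T1 ⊆ {AcctType, Amount, Balance, Branch, BranchCity, CustomerID, OfficerID, OpenDate}, the intersection is a superkey of T1; the decomposition is lossless.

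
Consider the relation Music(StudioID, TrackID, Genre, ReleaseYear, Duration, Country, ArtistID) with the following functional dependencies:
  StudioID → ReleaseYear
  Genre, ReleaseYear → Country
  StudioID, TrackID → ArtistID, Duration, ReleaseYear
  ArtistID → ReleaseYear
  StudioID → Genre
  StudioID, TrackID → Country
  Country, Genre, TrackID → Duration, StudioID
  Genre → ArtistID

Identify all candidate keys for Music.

{Genre, TrackID}, {StudioID, TrackID}

{TrackID} never appears on the right of any FD, so every key must include it.
{Genre, TrackID}⁺ = {ArtistID, Country, Duration, Genre, ReleaseYear, StudioID, TrackID} — all of the relation — so {Genre, TrackID} is a candidate key.
{StudioID, TrackID}⁺ = {ArtistID, Country, Duration, Genre, ReleaseYear, StudioID, TrackID} — all of the relation — so {StudioID, TrackID} is a candidate key.
These are minimal and exhaustive — every other superkey contains one of them.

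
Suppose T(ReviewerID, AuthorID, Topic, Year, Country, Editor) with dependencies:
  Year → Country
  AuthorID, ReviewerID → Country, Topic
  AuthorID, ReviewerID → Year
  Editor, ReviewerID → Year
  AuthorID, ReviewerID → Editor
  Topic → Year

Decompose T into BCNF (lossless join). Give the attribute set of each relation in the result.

{AuthorID, Editor, ReviewerID, Topic}; {Country, Year}; {Editor, ReviewerID, Year}

Candidate key of the original relation: {AuthorID, ReviewerID}.
{AuthorID, Country, Editor, ReviewerID, Topic, Year}: {Year} determines {Country, Year} here but is not a superkey — split on Year → Country, giving {Country, Year} and {AuthorID, Editor, ReviewerID, Topic, Year}.
{Country, Year}: every determinant is a superkey — BCNF.
{AuthorID, Editor, ReviewerID, Topic, Year}: {Editor, ReviewerID} determines {Editor, ReviewerID, Year} here but is not a superkey — split on Editor, ReviewerID → Year, giving {Editor, ReviewerID, Year} and {AuthorID, Editor, ReviewerID, Topic}.
{Editor, ReviewerID, Year}: every determinant is a superkey — BCNF.
{AuthorID, Editor, ReviewerID, Topic}: every determinant is a superkey — BCNF.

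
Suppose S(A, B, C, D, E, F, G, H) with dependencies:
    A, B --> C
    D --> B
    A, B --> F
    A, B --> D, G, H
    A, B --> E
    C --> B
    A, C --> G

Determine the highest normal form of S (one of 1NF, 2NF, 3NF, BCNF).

3NF

Candidate keys: {A, B}, {A, C}, {A, D}. Prime attributes: {A, B, C, D}.
For D --> B we have {D}⁺ = {B, D}; {D} is not a superkey, so BCNF fails.
Its right-hand attributes {B} are all prime, as are those of every other non-superkey FD — the relation is in 3NF.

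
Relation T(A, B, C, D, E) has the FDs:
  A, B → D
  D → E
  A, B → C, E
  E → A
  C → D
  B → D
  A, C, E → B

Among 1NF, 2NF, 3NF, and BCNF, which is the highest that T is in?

2NF

Candidate keys: {B}, {C}. Prime attributes: {B, C}.
For D → E we have {D}⁺ = {A, D, E}; {D} is not a superkey, so BCNF fails.
Because {E} is non-prime and the left side of D → E is not a superkey, the relation is not in 3NF.
With only single-attribute keys there can be no partial dependency, so 2NF holds.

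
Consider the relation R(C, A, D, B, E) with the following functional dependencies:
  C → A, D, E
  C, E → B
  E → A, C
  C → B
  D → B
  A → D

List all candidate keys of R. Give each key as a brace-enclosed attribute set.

Closure of {C} is {A, B, C, D, E}, the whole schema; {C} is a candidate key.
Closure of {E} is {A, B, C, D, E}, the whole schema; {E} is a candidate key.
These are minimal and exhaustive — every other superkey contains one of them.

{C}, {E}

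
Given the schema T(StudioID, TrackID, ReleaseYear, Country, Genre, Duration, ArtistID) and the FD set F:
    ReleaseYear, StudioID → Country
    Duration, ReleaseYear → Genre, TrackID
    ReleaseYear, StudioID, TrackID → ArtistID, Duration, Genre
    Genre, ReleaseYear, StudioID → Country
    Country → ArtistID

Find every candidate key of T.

{Duration, ReleaseYear, StudioID}, {ReleaseYear, StudioID, TrackID}

Attributes never on any right-hand side: {ReleaseYear, StudioID} — every candidate key must contain all of them.
{Duration, ReleaseYear, StudioID} is a candidate key since {Duration, ReleaseYear, StudioID}⁺ = {ArtistID, Country, Duration, Genre, ReleaseYear, StudioID, TrackID} covers every attribute.
{ReleaseYear, StudioID, TrackID} is a candidate key since {ReleaseYear, StudioID, TrackID}⁺ = {ArtistID, Country, Duration, Genre, ReleaseYear, StudioID, TrackID} covers every attribute.
No proper subset of any of these is a key, and no other minimal superkey exists.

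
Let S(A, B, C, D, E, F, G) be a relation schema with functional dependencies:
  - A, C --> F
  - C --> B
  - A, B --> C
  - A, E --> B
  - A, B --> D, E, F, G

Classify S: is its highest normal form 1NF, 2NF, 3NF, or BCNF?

Candidate keys: {A, B}, {A, C}, {A, E}. Prime attributes: {A, B, C, E}.
For C --> B we have {C}⁺ = {B, C}; {C} is not a superkey, so BCNF fails.
Since {B} ⊆ prime attributes and every other non-superkey FD also has a prime right side, the schema is in 3NF.

3NF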